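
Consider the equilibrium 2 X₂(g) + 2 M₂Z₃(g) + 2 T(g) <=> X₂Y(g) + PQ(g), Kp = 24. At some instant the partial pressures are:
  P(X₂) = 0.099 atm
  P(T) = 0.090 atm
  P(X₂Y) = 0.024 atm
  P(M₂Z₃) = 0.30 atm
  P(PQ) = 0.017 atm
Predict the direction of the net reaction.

Qp = P(X₂Y)·P(PQ) / (P(X₂)²·P(M₂Z₃)²·P(T)²) = (0.024)·(0.017) / ((0.099)²·(0.30)²·(0.090)²) = 57
Qp = 57 > Kp = 24, so the reverse reaction proceeds.

to the left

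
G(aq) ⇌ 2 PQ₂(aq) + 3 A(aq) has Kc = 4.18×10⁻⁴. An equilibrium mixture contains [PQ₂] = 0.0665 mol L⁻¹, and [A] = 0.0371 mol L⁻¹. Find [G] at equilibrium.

At equilibrium, Kc = [PQ₂]²·[A]³ / [G] = 4.18×10⁻⁴.
(0.0665)²·(0.0371)³ / ([G]) = 4.18×10⁻⁴
[G] = 5.40×10⁻⁴ mol L⁻¹

[G] = 5.40×10⁻⁴ mol L⁻¹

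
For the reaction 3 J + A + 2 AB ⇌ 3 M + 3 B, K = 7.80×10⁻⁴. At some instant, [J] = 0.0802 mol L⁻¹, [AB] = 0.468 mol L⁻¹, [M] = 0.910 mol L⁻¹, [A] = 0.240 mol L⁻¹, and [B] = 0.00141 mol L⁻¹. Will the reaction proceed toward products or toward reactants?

Q = [M]³·[B]³ / ([J]³·[A]·[AB]²) = (0.910)³·(0.00141)³ / ((0.0802)³·(0.240)·(0.468)²) = 7.79×10⁻⁵
Q = 7.79×10⁻⁵ < K = 7.80×10⁻⁴, so the forward reaction proceeds.

toward products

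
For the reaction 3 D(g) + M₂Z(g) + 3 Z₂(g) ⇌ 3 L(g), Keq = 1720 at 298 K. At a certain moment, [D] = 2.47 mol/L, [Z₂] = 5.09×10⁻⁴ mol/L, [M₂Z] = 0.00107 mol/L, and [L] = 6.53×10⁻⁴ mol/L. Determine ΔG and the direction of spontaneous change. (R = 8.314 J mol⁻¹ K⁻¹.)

ΔG = -6.38 kJ/mol; the forward reaction is spontaneous

Q = [L]³ / ([D]³·[M₂Z]·[Z₂]³) = (6.53×10⁻⁴)³ / ((2.47)³·(0.00107)·(5.09×10⁻⁴)³) = 131
ΔG = RT ln(Q/Keq) = (8.314 J mol⁻¹ K⁻¹)(298 K) × ln(131/1720)
   = (2.478 kJ/mol)(-2.575) = -6.38 kJ/mol
ΔG < 0, so the forward reaction is spontaneous (proceeds forward).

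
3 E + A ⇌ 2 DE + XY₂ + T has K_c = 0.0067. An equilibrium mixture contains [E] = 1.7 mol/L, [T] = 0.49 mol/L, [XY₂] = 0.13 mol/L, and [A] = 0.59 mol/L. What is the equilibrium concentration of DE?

At equilibrium, K_c = [DE]²·[XY₂]·[T] / ([E]³·[A]) = 0.0067.
([DE])²·(0.13)·(0.49) / ((1.7)³·(0.59)) = 0.0067
[DE]² = 0.305 ⇒ [DE] = 0.55 mol/L

[DE] = 0.55 mol/L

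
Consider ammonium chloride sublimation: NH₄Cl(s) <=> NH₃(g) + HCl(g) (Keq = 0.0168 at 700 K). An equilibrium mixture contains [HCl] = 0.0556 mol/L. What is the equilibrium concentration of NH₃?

[NH₃] = 0.302 mol/L

(NH₄Cl is a pure solid — omitted from Keq.)
At equilibrium, Keq = [NH₃]·[HCl] = 0.0168.
([NH₃])·(0.0556) = 0.0168
[NH₃] = 0.302 mol/L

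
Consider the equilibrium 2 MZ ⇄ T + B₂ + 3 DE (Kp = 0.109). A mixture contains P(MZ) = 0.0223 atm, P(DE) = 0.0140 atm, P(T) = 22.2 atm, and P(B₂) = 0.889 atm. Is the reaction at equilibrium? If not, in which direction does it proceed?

Qp = P(T)·P(B₂)·P(DE)³ / P(MZ)² = (22.2)·(0.889)·(0.0140)³ / (0.0223)² = 0.109
Qp = 0.109 = Kp, so the system is already at equilibrium.

neither direction; the system is at equilibrium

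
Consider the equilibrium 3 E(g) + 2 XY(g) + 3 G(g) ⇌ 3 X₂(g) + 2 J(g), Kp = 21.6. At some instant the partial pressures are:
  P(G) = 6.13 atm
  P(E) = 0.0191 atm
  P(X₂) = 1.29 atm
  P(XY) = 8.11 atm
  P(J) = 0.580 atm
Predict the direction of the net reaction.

toward products

Qp = P(X₂)³·P(J)² / (P(E)³·P(XY)²·P(G)³) = (1.29)³·(0.580)² / ((0.0191)³·(8.11)²·(6.13)³) = 6.84
Qp = 6.84 < Kp = 21.6, so the forward reaction proceeds.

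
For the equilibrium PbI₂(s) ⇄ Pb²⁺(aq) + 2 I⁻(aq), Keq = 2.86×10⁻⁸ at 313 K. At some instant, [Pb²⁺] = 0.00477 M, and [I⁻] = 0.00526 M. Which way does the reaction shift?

in the reverse direction

(PbI₂ is a pure solid — omitted from Q.)
Q = [Pb²⁺]·[I⁻]² = (0.00477)·(0.00526)² = 1.32×10⁻⁷
Q = 1.32×10⁻⁷ > Keq = 2.86×10⁻⁸, so the reverse reaction proceeds.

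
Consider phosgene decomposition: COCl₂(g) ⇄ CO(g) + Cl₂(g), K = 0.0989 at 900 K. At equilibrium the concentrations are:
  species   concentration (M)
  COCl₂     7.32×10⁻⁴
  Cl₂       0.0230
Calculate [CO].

At equilibrium, K = [CO]·[Cl₂] / [COCl₂] = 0.0989.
([CO])·(0.0230) / (7.32×10⁻⁴) = 0.0989
[CO] = 0.00315 M

[CO] = 0.00315 M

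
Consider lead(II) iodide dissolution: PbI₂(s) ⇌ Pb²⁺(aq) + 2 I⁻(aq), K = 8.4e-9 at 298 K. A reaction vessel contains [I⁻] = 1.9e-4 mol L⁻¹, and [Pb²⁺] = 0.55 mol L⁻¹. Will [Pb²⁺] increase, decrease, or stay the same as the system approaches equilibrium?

decrease

(PbI₂ is a pure solid — omitted from Q.)
Q = [Pb²⁺]·[I⁻]² = (0.55)·(1.9e-4)² = 2.0e-8
Q = 2.0e-8 > K = 8.4e-9: net reverse reaction.
Pb²⁺ is a product, so it decreases.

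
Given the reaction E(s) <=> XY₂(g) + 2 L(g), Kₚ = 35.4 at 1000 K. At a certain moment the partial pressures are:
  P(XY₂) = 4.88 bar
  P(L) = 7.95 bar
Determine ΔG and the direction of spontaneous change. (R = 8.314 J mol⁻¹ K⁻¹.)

(E is a pure solid — omitted from Qₚ.)
Qₚ = P(XY₂)·P(L)² = (4.88)·(7.95)² = 308
ΔG = RT ln(Qₚ/Kₚ) = (8.314 J mol⁻¹ K⁻¹)(1000 K) × ln(308/35.4)
   = (8.314 kJ/mol)(2.163) = 18.0 kJ/mol
ΔG > 0, so the forward reaction is non-spontaneous (proceeds in reverse).

ΔG = 18.0 kJ/mol; the forward reaction is non-spontaneous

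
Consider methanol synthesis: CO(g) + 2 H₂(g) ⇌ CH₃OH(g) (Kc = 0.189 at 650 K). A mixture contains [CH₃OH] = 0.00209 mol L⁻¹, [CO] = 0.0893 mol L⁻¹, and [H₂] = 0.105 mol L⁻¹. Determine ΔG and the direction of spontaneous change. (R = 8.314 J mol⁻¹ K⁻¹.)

ΔG = 13.1 kJ/mol; the forward reaction is non-spontaneous

Qc = [CH₃OH] / ([CO]·[H₂]²) = (0.00209) / ((0.0893)·(0.105)²) = 2.12
ΔG = RT ln(Qc/Kc) = (8.314 J mol⁻¹ K⁻¹)(650 K) × ln(2.12/0.189)
   = (5.404 kJ/mol)(2.417) = 13.1 kJ/mol
ΔG > 0, so the forward reaction is non-spontaneous (proceeds in reverse).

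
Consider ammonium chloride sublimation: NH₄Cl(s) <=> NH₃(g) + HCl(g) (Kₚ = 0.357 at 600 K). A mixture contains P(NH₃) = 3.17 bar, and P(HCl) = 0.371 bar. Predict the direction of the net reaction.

in the reverse direction

(NH₄Cl is a pure solid — omitted from Qₚ.)
Qₚ = P(NH₃)·P(HCl) = (3.17)·(0.371) = 1.18
Qₚ = 1.18 > Kₚ = 0.357, so the reverse reaction proceeds.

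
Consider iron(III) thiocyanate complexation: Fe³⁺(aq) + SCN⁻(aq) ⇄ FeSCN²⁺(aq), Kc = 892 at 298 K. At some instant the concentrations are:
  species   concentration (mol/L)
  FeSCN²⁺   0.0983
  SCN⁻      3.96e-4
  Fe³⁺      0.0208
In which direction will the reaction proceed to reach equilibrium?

Qc = [FeSCN²⁺] / ([Fe³⁺]·[SCN⁻]) = (0.0983) / ((0.0208)·(3.96e-4)) = 11900
Qc = 11900 > Kc = 892, so the reverse reaction proceeds.

reverse (toward reactants)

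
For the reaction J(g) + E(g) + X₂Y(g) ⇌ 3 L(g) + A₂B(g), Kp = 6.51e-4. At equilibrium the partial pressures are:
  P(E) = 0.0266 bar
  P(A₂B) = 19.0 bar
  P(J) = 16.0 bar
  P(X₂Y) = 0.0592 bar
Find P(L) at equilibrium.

P(L) = 0.00952 bar

At equilibrium, Kp = P(L)³·P(A₂B) / (P(J)·P(E)·P(X₂Y)) = 6.51e-4.
(P(L))³·(19.0) / ((16.0)·(0.0266)·(0.0592)) = 6.51e-4
P(L)³ = 8.63e-7 ⇒ P(L) = 0.00952 bar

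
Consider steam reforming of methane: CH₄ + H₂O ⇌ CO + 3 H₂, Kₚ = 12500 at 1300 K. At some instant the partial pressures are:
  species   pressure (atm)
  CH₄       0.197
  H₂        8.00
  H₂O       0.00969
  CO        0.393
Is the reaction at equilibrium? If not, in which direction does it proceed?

in the reverse direction

Qₚ = P(CO)·P(H₂)³ / (P(CH₄)·P(H₂O)) = (0.393)·(8.00)³ / ((0.197)·(0.00969)) = 1.05e5
Qₚ = 1.05e5 > Kₚ = 12500, so the reverse reaction proceeds.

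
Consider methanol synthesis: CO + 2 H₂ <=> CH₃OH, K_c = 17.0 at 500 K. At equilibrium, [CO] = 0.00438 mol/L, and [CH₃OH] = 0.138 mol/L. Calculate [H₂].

[H₂] = 1.36 mol/L

At equilibrium, K_c = [CH₃OH] / ([CO]·[H₂]²) = 17.0.
(0.138) / ((0.00438)·([H₂])²) = 17.0
[H₂]² = 1.85 ⇒ [H₂] = 1.36 mol/L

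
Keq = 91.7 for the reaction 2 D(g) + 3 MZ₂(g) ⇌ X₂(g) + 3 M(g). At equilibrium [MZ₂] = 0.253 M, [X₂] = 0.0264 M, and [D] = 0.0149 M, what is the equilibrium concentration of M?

[M] = 0.232 M

At equilibrium, Keq = [X₂]·[M]³ / ([D]²·[MZ₂]³) = 91.7.
(0.0264)·([M])³ / ((0.0149)²·(0.253)³) = 91.7
[M]³ = 0.0125 ⇒ [M] = 0.232 M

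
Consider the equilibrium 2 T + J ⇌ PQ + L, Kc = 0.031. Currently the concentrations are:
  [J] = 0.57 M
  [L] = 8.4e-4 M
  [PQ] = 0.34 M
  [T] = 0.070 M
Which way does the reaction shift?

Qc = [PQ]·[L] / ([T]²·[J]) = (0.34)·(8.4e-4) / ((0.070)²·(0.57)) = 0.10
Qc = 0.10 > Kc = 0.031, so the reverse reaction proceeds.

reverse (toward reactants)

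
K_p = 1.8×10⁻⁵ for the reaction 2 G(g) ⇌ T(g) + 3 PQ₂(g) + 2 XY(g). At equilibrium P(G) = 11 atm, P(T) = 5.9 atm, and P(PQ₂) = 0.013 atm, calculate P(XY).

At equilibrium, K_p = P(T)·P(PQ₂)³·P(XY)² / P(G)² = 1.8×10⁻⁵.
(5.9)·(0.013)³·(P(XY))² / (11)² = 1.8×10⁻⁵
P(XY)² = 168 ⇒ P(XY) = 13 atm

P(XY) = 13 atm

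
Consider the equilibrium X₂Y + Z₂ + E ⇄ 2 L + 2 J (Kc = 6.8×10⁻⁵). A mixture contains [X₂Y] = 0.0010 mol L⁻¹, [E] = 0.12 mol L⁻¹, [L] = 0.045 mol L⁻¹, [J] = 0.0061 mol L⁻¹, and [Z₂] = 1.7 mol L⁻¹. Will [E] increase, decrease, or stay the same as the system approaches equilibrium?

increase

Qc = [L]²·[J]² / ([X₂Y]·[Z₂]·[E]) = (0.045)²·(0.0061)² / ((0.0010)·(1.7)·(0.12)) = 3.7×10⁻⁴
Qc = 3.7×10⁻⁴ > Kc = 6.8×10⁻⁵: net reverse reaction.
E is a reactant, so it increases.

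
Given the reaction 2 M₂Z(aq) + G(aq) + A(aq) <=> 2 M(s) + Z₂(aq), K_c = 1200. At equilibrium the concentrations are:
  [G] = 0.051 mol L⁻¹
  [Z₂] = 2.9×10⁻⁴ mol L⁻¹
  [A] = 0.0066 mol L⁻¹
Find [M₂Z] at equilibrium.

[M₂Z] = 0.027 mol L⁻¹

(M is a pure solid — omitted from K_c.)
At equilibrium, K_c = [Z₂] / ([M₂Z]²·[G]·[A]) = 1200.
(2.9×10⁻⁴) / (([M₂Z])²·(0.051)·(0.0066)) = 1200
[M₂Z]² = 7.18×10⁻⁴ ⇒ [M₂Z] = 0.027 mol L⁻¹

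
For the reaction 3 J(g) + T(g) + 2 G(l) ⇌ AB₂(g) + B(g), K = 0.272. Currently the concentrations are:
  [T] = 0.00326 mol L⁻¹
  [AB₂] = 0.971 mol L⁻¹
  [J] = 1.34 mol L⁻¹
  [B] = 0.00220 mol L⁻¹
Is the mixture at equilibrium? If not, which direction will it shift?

yes, at equilibrium

(G is a pure liquid — omitted from Q.)
Q = [AB₂]·[B] / ([J]³·[T]) = (0.971)·(0.00220) / ((1.34)³·(0.00326)) = 0.272
Q = 0.272 = K; the system is at equilibrium.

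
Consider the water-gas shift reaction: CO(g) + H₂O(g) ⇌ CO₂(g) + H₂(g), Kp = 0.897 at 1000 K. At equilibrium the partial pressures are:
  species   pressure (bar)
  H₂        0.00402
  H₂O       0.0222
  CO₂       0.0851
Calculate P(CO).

At equilibrium, Kp = P(CO₂)·P(H₂) / (P(CO)·P(H₂O)) = 0.897.
(0.0851)·(0.00402) / ((P(CO))·(0.0222)) = 0.897
P(CO) = 0.0172 bar

P(CO) = 0.0172 bar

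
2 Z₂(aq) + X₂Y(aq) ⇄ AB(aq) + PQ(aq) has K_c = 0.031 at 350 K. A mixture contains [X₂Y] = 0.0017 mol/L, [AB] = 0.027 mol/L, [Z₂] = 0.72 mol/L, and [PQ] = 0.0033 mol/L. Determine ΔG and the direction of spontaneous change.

Q_c = [AB]·[PQ] / ([Z₂]²·[X₂Y]) = (0.027)·(0.0033) / ((0.72)²·(0.0017)) = 0.101
ΔG = RT ln(Q_c/K_c) = (8.314 J mol⁻¹ K⁻¹)(350 K) × ln(0.101/0.031)
   = (2.910 kJ/mol)(1.181) = 3.44 kJ/mol
ΔG > 0, so the forward reaction is non-spontaneous (proceeds in reverse).

ΔG = 3.44 kJ/mol; the forward reaction is non-spontaneous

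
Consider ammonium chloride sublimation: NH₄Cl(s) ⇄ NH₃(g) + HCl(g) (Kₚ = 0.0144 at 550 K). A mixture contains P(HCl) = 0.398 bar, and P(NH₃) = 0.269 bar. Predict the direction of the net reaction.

in the reverse direction

(NH₄Cl is a pure solid — omitted from Qₚ.)
Qₚ = P(NH₃)·P(HCl) = (0.269)·(0.398) = 0.107
Qₚ = 0.107 > Kₚ = 0.0144, so the reverse reaction proceeds.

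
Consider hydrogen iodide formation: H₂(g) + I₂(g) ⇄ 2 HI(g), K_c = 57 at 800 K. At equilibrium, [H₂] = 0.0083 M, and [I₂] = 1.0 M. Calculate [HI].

At equilibrium, K_c = [HI]² / ([H₂]·[I₂]) = 57.
([HI])² / ((0.0083)·(1.0)) = 57
[HI]² = 0.473 ⇒ [HI] = 0.69 M

[HI] = 0.69 M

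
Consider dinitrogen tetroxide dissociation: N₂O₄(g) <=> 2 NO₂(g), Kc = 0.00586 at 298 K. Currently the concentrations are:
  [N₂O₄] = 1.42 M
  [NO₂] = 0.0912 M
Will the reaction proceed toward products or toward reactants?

at equilibrium

Qc = [NO₂]² / [N₂O₄] = (0.0912)² / (1.42) = 0.00586
Qc = 0.00586 = Kc, so the system is already at equilibrium.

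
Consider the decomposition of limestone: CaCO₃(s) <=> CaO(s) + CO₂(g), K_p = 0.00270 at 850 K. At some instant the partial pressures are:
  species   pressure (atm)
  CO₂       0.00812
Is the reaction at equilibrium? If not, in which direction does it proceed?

(CaCO₃, CaO are pure solids — omitted from Q_p.)
Q_p = P(CO₂) = 0.00812
Q_p = 0.00812 > K_p = 0.00270, so the reverse reaction proceeds.

reverse (toward reactants)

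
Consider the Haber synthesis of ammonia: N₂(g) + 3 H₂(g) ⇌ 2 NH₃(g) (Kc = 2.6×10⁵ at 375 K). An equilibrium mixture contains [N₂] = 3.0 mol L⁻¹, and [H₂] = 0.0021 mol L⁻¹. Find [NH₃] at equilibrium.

[NH₃] = 0.085 mol L⁻¹

At equilibrium, Kc = [NH₃]² / ([N₂]·[H₂]³) = 2.6×10⁵.
([NH₃])² / ((3.0)·(0.0021)³) = 2.6×10⁵
[NH₃]² = 0.00722 ⇒ [NH₃] = 0.085 mol L⁻¹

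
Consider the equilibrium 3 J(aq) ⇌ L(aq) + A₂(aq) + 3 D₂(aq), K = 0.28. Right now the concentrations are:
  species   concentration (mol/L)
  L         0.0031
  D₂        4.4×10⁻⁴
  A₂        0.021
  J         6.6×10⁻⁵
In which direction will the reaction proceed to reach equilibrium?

in the forward direction

Q = [L]·[A₂]·[D₂]³ / [J]³ = (0.0031)·(0.021)·(4.4×10⁻⁴)³ / (6.6×10⁻⁵)³ = 0.019
Q = 0.019 < K = 0.28, so the forward reaction proceeds.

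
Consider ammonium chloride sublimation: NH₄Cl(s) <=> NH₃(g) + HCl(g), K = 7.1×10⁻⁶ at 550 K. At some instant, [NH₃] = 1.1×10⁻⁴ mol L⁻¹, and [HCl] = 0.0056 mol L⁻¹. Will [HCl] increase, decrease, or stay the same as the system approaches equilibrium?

(NH₄Cl is a pure solid — omitted from Q.)
Q = [NH₃]·[HCl] = (1.1×10⁻⁴)·(0.0056) = 6.2×10⁻⁷
Q = 6.2×10⁻⁷ < K = 7.1×10⁻⁶: net forward reaction.
HCl is a product, so it increases.

increase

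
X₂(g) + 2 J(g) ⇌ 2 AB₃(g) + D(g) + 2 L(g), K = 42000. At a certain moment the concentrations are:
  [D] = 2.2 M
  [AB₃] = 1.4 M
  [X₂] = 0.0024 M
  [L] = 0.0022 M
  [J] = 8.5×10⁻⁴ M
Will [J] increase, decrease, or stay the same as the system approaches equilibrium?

decrease

Q = [AB₃]²·[D]·[L]² / ([X₂]·[J]²) = (1.4)²·(2.2)·(0.0022)² / ((0.0024)·(8.5×10⁻⁴)²) = 12000
Q = 12000 < K = 42000: net forward reaction.
J is a reactant, so it decreases.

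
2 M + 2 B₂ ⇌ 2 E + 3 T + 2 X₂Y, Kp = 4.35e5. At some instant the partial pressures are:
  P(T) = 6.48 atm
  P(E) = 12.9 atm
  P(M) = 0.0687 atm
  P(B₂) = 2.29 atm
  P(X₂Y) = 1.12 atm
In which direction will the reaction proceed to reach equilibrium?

Qp = P(E)²·P(T)³·P(X₂Y)² / (P(M)²·P(B₂)²) = (12.9)²·(6.48)³·(1.12)² / ((0.0687)²·(2.29)²) = 2.29e6
Qp = 2.29e6 > Kp = 4.35e5, so the reverse reaction proceeds.

reverse (toward reactants)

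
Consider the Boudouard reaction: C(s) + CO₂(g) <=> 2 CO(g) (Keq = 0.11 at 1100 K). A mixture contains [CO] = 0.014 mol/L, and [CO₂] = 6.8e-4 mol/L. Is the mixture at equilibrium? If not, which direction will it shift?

no; Q > K, reaction proceeds in reverse

(C is a pure solid — omitted from Q.)
Q = [CO]² / [CO₂] = (0.014)² / (6.8e-4) = 0.29
Q = 0.29 > Keq = 0.11: net reverse reaction.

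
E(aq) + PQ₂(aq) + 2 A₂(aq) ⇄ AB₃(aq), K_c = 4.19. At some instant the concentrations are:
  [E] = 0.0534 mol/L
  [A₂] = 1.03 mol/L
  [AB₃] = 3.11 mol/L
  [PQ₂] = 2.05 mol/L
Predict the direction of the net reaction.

to the left

Q_c = [AB₃] / ([E]·[PQ₂]·[A₂]²) = (3.11) / ((0.0534)·(2.05)·(1.03)²) = 26.8
Q_c = 26.8 > K_c = 4.19, so the reverse reaction proceeds.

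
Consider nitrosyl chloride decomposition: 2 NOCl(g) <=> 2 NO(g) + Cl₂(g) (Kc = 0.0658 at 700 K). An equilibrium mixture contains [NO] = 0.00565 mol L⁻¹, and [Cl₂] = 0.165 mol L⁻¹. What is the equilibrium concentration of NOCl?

At equilibrium, Kc = [NO]²·[Cl₂] / [NOCl]² = 0.0658.
(0.00565)²·(0.165) / ([NOCl])² = 0.0658
[NOCl]² = 8.00×10⁻⁵ ⇒ [NOCl] = 0.00895 mol L⁻¹

[NOCl] = 0.00895 mol L⁻¹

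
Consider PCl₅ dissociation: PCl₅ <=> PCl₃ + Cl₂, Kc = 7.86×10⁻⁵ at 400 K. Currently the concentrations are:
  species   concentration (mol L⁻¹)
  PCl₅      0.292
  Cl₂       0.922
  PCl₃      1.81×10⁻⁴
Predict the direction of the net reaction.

reverse (toward reactants)

Qc = [PCl₃]·[Cl₂] / [PCl₅] = (1.81×10⁻⁴)·(0.922) / (0.292) = 5.72×10⁻⁴
Qc = 5.72×10⁻⁴ > Kc = 7.86×10⁻⁵, so the reverse reaction proceeds.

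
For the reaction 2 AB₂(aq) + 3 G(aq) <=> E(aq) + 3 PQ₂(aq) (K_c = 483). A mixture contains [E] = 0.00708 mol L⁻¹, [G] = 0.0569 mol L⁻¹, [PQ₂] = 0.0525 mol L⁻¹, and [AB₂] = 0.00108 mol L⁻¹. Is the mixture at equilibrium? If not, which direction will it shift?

no; Q > K, reaction proceeds in reverse

Q_c = [E]·[PQ₂]³ / ([AB₂]²·[G]³) = (0.00708)·(0.0525)³ / ((0.00108)²·(0.0569)³) = 4770
Q_c = 4770 > K_c = 483: net reverse reaction.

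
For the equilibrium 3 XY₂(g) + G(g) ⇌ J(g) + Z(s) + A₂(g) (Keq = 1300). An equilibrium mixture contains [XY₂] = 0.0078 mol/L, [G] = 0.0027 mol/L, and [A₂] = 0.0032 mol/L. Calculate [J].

[J] = 5.2×10⁻⁴ mol/L

(Z is a pure solid — omitted from Keq.)
At equilibrium, Keq = [J]·[A₂] / ([XY₂]³·[G]) = 1300.
([J])·(0.0032) / ((0.0078)³·(0.0027)) = 1300
[J] = 5.21×10⁻⁴ = 5.2×10⁻⁴ mol/L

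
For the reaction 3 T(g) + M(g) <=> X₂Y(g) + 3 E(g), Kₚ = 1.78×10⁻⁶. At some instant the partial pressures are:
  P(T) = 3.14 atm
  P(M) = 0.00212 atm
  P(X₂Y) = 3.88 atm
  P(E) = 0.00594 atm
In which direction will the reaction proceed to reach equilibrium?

Qₚ = P(X₂Y)·P(E)³ / (P(T)³·P(M)) = (3.88)·(0.00594)³ / ((3.14)³·(0.00212)) = 1.24×10⁻⁵
Qₚ = 1.24×10⁻⁵ > Kₚ = 1.78×10⁻⁶, so the reverse reaction proceeds.

reverse (toward reactants)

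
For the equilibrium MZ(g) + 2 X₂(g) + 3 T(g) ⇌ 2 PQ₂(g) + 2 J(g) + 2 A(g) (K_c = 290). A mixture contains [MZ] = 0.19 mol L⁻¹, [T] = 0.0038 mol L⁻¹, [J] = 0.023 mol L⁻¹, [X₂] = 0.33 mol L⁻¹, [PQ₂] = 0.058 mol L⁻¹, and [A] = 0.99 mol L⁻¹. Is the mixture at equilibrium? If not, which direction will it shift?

no; Q > K, reaction proceeds in reverse

Q_c = [PQ₂]²·[J]²·[A]² / ([MZ]·[X₂]²·[T]³) = (0.058)²·(0.023)²·(0.99)² / ((0.19)·(0.33)²·(0.0038)³) = 1500
Q_c = 1500 > K_c = 290: net reverse reaction.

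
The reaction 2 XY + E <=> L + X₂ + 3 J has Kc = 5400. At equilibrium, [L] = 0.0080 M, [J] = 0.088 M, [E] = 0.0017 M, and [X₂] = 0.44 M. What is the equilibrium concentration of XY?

At equilibrium, Kc = [L]·[X₂]·[J]³ / ([XY]²·[E]) = 5400.
(0.0080)·(0.44)·(0.088)³ / (([XY])²·(0.0017)) = 5400
[XY]² = 2.61×10⁻⁷ ⇒ [XY] = 5.1×10⁻⁴ M

[XY] = 5.1×10⁻⁴ M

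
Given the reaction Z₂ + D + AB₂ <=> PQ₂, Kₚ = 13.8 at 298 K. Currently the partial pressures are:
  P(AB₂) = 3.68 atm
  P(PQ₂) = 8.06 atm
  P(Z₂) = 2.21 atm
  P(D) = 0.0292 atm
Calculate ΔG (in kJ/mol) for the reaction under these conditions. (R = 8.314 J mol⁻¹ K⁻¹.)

ΔG = 2.23 kJ/mol

Qₚ = P(PQ₂) / (P(Z₂)·P(D)·P(AB₂)) = (8.06) / ((2.21)·(0.0292)·(3.68)) = 33.9
ΔG = RT ln(Qₚ/Kₚ) = (8.314 J mol⁻¹ K⁻¹)(298 K) × ln(33.9/13.8)
   = (2.478 kJ/mol)(0.8987) = 2.23 kJ/mol
ΔG > 0, so the forward reaction is non-spontaneous (proceeds in reverse).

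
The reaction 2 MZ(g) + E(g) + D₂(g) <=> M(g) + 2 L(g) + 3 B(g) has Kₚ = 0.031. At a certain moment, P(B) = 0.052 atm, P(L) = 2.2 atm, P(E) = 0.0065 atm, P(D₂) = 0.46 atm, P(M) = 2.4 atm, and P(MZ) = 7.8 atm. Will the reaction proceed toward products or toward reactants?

forward (toward products)

Qₚ = P(M)·P(L)²·P(B)³ / (P(MZ)²·P(E)·P(D₂)) = (2.4)·(2.2)²·(0.052)³ / ((7.8)²·(0.0065)·(0.46)) = 0.0090
Qₚ = 0.0090 < Kₚ = 0.031, so the forward reaction proceeds.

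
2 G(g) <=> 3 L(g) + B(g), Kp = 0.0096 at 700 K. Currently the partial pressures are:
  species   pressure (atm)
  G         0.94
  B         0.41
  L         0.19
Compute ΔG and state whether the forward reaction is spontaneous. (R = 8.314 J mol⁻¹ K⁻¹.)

Qp = P(L)³·P(B) / P(G)² = (0.19)³·(0.41) / (0.94)² = 0.00318
ΔG = RT ln(Qp/Kp) = (8.314 J mol⁻¹ K⁻¹)(700 K) × ln(0.00318/0.0096)
   = (5.820 kJ/mol)(-1.105) = -6.43 kJ/mol
ΔG < 0, so the forward reaction is spontaneous (proceeds forward).

ΔG = -6.43 kJ/mol; the forward reaction is spontaneous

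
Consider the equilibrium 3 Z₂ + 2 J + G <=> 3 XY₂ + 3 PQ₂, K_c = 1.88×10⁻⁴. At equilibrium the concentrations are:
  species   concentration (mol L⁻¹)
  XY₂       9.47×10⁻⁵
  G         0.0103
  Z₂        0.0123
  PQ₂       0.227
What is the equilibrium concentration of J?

At equilibrium, K_c = [XY₂]³·[PQ₂]³ / ([Z₂]³·[J]²·[G]) = 1.88×10⁻⁴.
(9.47×10⁻⁵)³·(0.227)³ / ((0.0123)³·([J])²·(0.0103)) = 1.88×10⁻⁴
[J]² = 0.00276 ⇒ [J] = 0.0525 mol L⁻¹

[J] = 0.0525 mol L⁻¹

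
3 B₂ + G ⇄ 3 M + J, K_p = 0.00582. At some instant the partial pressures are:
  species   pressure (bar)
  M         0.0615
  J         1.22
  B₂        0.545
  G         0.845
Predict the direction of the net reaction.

Q_p = P(M)³·P(J) / (P(B₂)³·P(G)) = (0.0615)³·(1.22) / ((0.545)³·(0.845)) = 0.00207
Q_p = 0.00207 < K_p = 0.00582, so the forward reaction proceeds.

forward (toward products)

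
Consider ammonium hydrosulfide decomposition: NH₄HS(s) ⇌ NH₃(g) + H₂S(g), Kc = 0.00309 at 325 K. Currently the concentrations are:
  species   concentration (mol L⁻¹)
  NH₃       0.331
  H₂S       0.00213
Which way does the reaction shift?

(NH₄HS is a pure solid — omitted from Qc.)
Qc = [NH₃]·[H₂S] = (0.331)·(0.00213) = 7.05×10⁻⁴
Qc = 7.05×10⁻⁴ < Kc = 0.00309, so the forward reaction proceeds.

forward (toward products)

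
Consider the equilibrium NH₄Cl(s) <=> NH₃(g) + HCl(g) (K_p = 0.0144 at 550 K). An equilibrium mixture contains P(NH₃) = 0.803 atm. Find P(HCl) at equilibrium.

(NH₄Cl is a pure solid — omitted from K_p.)
At equilibrium, K_p = P(NH₃)·P(HCl) = 0.0144.
(0.803)·(P(HCl)) = 0.0144
P(HCl) = 0.0179 atm

P(HCl) = 0.0179 atm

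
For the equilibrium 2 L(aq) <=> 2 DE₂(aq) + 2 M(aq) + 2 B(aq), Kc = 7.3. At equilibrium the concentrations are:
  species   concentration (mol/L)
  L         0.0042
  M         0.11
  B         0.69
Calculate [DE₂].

At equilibrium, Kc = [DE₂]²·[M]²·[B]² / [L]² = 7.3.
([DE₂])²·(0.11)²·(0.69)² / (0.0042)² = 7.3
[DE₂]² = 0.0224 ⇒ [DE₂] = 0.15 mol/L

[DE₂] = 0.15 mol/L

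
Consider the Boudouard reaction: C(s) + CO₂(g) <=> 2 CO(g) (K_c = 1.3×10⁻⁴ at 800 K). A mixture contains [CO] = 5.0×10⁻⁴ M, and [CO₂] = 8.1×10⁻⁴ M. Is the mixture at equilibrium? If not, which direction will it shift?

(C is a pure solid — omitted from Q_c.)
Q_c = [CO]² / [CO₂] = (5.0×10⁻⁴)² / (8.1×10⁻⁴) = 3.1×10⁻⁴
Q_c = 3.1×10⁻⁴ > K_c = 1.3×10⁻⁴: net reverse reaction.

no; Q > K, reaction proceeds in reverse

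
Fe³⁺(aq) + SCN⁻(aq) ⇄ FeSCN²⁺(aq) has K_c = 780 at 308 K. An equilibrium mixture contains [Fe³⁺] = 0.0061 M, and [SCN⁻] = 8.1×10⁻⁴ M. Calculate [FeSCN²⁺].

[FeSCN²⁺] = 0.0039 M

At equilibrium, K_c = [FeSCN²⁺] / ([Fe³⁺]·[SCN⁻]) = 780.
([FeSCN²⁺]) / ((0.0061)·(8.1×10⁻⁴)) = 780
[FeSCN²⁺] = 0.00385 = 0.0039 M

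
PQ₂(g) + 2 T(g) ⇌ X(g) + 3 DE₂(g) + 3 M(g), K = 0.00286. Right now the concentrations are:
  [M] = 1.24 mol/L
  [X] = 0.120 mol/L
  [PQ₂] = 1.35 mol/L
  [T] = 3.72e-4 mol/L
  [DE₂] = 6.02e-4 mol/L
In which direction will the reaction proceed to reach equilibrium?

Q = [X]·[DE₂]³·[M]³ / ([PQ₂]·[T]²) = (0.120)·(6.02e-4)³·(1.24)³ / ((1.35)·(3.72e-4)²) = 2.67e-4
Q = 2.67e-4 < K = 0.00286, so the forward reaction proceeds.

in the forward direction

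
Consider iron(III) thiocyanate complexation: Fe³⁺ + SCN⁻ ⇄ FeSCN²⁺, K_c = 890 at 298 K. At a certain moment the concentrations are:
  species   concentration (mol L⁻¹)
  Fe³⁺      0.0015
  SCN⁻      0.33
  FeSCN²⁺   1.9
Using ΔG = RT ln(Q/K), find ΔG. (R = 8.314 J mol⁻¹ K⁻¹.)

ΔG = 3.62 kJ/mol

Q_c = [FeSCN²⁺] / ([Fe³⁺]·[SCN⁻]) = (1.9) / ((0.0015)·(0.33)) = 3840
ΔG = RT ln(Q_c/K_c) = (8.314 J mol⁻¹ K⁻¹)(298 K) × ln(3840/890)
   = (2.478 kJ/mol)(1.462) = 3.62 kJ/mol
ΔG > 0, so the forward reaction is non-spontaneous (proceeds in reverse).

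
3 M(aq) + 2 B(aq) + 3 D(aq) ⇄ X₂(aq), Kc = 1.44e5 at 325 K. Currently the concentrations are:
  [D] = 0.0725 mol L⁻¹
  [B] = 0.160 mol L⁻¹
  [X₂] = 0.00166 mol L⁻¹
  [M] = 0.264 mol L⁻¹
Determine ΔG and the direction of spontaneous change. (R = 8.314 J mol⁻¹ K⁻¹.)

Qc = [X₂] / ([M]³·[B]²·[D]³) = (0.00166) / ((0.264)³·(0.160)²·(0.0725)³) = 9250
ΔG = RT ln(Qc/Kc) = (8.314 J mol⁻¹ K⁻¹)(325 K) × ln(9250/1.44e5)
   = (2.702 kJ/mol)(-2.745) = -7.42 kJ/mol
ΔG < 0, so the forward reaction is spontaneous (proceeds forward).

ΔG = -7.42 kJ/mol; the forward reaction is spontaneous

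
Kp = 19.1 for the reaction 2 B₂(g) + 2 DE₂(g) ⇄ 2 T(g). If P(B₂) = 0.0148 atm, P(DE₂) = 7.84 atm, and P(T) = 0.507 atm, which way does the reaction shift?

Qp = P(T)² / (P(B₂)²·P(DE₂)²) = (0.507)² / ((0.0148)²·(7.84)²) = 19.1
Qp = 19.1 = Kp, so the system is already at equilibrium.

at equilibrium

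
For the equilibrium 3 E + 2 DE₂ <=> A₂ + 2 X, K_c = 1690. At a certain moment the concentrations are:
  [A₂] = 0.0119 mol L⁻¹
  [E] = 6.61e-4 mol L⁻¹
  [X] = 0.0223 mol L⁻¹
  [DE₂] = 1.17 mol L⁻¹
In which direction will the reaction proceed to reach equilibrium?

reverse (toward reactants)

Q_c = [A₂]·[X]² / ([E]³·[DE₂]²) = (0.0119)·(0.0223)² / ((6.61e-4)³·(1.17)²) = 15000
Q_c = 15000 > K_c = 1690, so the reverse reaction proceeds.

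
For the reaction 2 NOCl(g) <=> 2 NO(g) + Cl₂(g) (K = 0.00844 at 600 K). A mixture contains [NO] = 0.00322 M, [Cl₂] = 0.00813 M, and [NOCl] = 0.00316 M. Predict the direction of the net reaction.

Q = [NO]²·[Cl₂] / [NOCl]² = (0.00322)²·(0.00813) / (0.00316)² = 0.00844
Q = 0.00844 = K, so the system is already at equilibrium.

neither direction; the system is at equilibrium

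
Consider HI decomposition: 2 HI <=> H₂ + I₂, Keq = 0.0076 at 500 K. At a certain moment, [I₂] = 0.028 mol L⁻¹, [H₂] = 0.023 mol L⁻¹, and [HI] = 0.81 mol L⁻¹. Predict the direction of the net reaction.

forward (toward products)

Q = [H₂]·[I₂] / [HI]² = (0.023)·(0.028) / (0.81)² = 9.8e-4
Q = 9.8e-4 < Keq = 0.0076, so the forward reaction proceeds.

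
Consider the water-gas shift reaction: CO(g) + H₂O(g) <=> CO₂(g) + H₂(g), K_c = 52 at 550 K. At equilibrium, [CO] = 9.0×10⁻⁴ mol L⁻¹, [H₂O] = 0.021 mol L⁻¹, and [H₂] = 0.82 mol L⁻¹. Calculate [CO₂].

At equilibrium, K_c = [CO₂]·[H₂] / ([CO]·[H₂O]) = 52.
([CO₂])·(0.82) / ((9.0×10⁻⁴)·(0.021)) = 52
[CO₂] = 0.00120 = 0.0012 mol L⁻¹

[CO₂] = 0.0012 mol L⁻¹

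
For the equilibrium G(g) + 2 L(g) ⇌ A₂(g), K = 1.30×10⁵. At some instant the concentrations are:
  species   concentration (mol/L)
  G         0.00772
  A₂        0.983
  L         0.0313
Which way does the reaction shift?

neither direction; the system is at equilibrium

Q = [A₂] / ([G]·[L]²) = (0.983) / ((0.00772)·(0.0313)²) = 1.30×10⁵
Q = 1.30×10⁵ = K, so the system is already at equilibrium.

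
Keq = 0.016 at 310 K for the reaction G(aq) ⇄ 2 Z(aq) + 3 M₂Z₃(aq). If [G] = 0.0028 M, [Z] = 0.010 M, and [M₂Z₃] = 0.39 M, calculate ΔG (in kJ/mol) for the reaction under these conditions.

ΔG = -5.21 kJ/mol

Q = [Z]²·[M₂Z₃]³ / [G] = (0.010)²·(0.39)³ / (0.0028) = 0.00212
ΔG = RT ln(Q/Keq) = (8.314 J mol⁻¹ K⁻¹)(310 K) × ln(0.00212/0.016)
   = (2.577 kJ/mol)(-2.021) = -5.21 kJ/mol
ΔG < 0, so the forward reaction is spontaneous (proceeds forward).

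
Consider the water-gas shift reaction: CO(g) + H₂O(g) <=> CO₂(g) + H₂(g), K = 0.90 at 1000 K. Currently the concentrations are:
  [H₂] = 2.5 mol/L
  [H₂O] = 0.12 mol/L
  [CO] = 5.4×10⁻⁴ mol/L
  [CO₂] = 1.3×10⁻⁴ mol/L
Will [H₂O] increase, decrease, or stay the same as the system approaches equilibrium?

increase

Q = [CO₂]·[H₂] / ([CO]·[H₂O]) = (1.3×10⁻⁴)·(2.5) / ((5.4×10⁻⁴)·(0.12)) = 5.0
Q = 5.0 > K = 0.90: net reverse reaction.
H₂O is a reactant, so it increases.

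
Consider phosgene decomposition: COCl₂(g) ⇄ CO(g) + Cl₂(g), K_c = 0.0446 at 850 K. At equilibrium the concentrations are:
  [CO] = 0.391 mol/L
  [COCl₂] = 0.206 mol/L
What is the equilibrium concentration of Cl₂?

At equilibrium, K_c = [CO]·[Cl₂] / [COCl₂] = 0.0446.
(0.391)·([Cl₂]) / (0.206) = 0.0446
[Cl₂] = 0.0235 mol/L

[Cl₂] = 0.0235 mol/L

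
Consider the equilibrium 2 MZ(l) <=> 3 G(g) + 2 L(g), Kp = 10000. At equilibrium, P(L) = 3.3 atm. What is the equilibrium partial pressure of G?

(MZ is a pure liquid — omitted from Kp.)
At equilibrium, Kp = P(G)³·P(L)² = 10000.
(P(G))³·(3.3)² = 10000
P(G)³ = 918 ⇒ P(G) = 9.7 atm

P(G) = 9.7 atm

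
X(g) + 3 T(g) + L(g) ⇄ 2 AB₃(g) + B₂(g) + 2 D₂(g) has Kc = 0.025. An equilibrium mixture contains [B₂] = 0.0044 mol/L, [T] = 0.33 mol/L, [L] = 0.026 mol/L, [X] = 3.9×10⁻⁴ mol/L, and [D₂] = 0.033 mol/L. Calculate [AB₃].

[AB₃] = 0.044 mol/L

At equilibrium, Kc = [AB₃]²·[B₂]·[D₂]² / ([X]·[T]³·[L]) = 0.025.
([AB₃])²·(0.0044)·(0.033)² / ((3.9×10⁻⁴)·(0.33)³·(0.026)) = 0.025
[AB₃]² = 0.00190 ⇒ [AB₃] = 0.044 mol/L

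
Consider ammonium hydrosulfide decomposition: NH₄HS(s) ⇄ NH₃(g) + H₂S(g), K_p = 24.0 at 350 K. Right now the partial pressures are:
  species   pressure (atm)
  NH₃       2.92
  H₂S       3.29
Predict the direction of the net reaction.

forward (toward products)

(NH₄HS is a pure solid — omitted from Q_p.)
Q_p = P(NH₃)·P(H₂S) = (2.92)·(3.29) = 9.61
Q_p = 9.61 < K_p = 24.0, so the forward reaction proceeds.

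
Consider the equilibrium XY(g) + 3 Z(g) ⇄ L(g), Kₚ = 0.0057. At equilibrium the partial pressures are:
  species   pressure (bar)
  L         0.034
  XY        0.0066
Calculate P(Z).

P(Z) = 9.7 bar

At equilibrium, Kₚ = P(L) / (P(XY)·P(Z)³) = 0.0057.
(0.034) / ((0.0066)·(P(Z))³) = 0.0057
P(Z)³ = 904 ⇒ P(Z) = 9.7 bar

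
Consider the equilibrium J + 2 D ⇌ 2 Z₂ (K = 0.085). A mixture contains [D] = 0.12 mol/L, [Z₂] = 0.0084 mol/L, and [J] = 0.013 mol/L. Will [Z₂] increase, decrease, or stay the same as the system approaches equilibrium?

decrease

Q = [Z₂]² / ([J]·[D]²) = (0.0084)² / ((0.013)·(0.12)²) = 0.38
Q = 0.38 > K = 0.085: net reverse reaction.
Z₂ is a product, so it decreases.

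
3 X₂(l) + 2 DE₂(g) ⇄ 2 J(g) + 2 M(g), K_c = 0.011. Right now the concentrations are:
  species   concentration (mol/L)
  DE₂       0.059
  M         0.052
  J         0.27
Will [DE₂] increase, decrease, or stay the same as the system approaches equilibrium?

increase

(X₂ is a pure liquid — omitted from Q_c.)
Q_c = [J]²·[M]² / [DE₂]² = (0.27)²·(0.052)² / (0.059)² = 0.057
Q_c = 0.057 > K_c = 0.011: net reverse reaction.
DE₂ is a reactant, so it increases.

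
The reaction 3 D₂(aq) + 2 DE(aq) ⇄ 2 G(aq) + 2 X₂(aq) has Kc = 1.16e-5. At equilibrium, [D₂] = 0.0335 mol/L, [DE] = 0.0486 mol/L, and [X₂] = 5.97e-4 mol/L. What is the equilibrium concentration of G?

[G] = 0.00170 mol/L

At equilibrium, Kc = [G]²·[X₂]² / ([D₂]³·[DE]²) = 1.16e-5.
([G])²·(5.97e-4)² / ((0.0335)³·(0.0486)²) = 1.16e-5
[G]² = 2.89e-6 ⇒ [G] = 0.00170 mol/L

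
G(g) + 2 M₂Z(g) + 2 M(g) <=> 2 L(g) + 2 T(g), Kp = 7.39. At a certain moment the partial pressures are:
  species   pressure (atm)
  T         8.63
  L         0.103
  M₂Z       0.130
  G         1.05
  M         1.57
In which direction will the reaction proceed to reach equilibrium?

Qp = P(L)²·P(T)² / (P(G)·P(M₂Z)²·P(M)²) = (0.103)²·(8.63)² / ((1.05)·(0.130)²·(1.57)²) = 18.1
Qp = 18.1 > Kp = 7.39, so the reverse reaction proceeds.

reverse (toward reactants)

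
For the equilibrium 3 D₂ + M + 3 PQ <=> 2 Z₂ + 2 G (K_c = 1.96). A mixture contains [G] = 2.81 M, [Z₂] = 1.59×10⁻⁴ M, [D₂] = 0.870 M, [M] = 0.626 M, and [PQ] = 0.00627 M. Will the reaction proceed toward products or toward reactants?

no net change (already at equilibrium)

Q_c = [Z₂]²·[G]² / ([D₂]³·[M]·[PQ]³) = (1.59×10⁻⁴)²·(2.81)² / ((0.870)³·(0.626)·(0.00627)³) = 1.96
Q_c = 1.96 = K_c, so the system is already at equilibrium.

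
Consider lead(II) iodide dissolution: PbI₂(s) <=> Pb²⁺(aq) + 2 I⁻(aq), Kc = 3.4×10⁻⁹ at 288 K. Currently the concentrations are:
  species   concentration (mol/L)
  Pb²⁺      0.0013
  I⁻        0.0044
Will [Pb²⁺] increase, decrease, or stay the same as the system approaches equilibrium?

decrease

(PbI₂ is a pure solid — omitted from Qc.)
Qc = [Pb²⁺]·[I⁻]² = (0.0013)·(0.0044)² = 2.5×10⁻⁸
Qc = 2.5×10⁻⁸ > Kc = 3.4×10⁻⁹: net reverse reaction.
Pb²⁺ is a product, so it decreases.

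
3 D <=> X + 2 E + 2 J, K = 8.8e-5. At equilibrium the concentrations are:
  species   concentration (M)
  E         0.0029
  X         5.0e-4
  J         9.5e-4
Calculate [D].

At equilibrium, K = [X]·[E]²·[J]² / [D]³ = 8.8e-5.
(5.0e-4)·(0.0029)²·(9.5e-4)² / ([D])³ = 8.8e-5
[D]³ = 4.31e-11 ⇒ [D] = 3.5e-4 M

[D] = 3.5e-4 M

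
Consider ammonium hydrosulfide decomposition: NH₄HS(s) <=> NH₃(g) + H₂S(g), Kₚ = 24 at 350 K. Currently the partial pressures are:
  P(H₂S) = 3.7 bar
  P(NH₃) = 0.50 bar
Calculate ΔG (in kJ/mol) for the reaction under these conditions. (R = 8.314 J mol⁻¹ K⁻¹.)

ΔG = -7.46 kJ/mol

(NH₄HS is a pure solid — omitted from Qₚ.)
Qₚ = P(NH₃)·P(H₂S) = (0.50)·(3.7) = 1.85
ΔG = RT ln(Qₚ/Kₚ) = (8.314 J mol⁻¹ K⁻¹)(350 K) × ln(1.85/24)
   = (2.910 kJ/mol)(-2.563) = -7.46 kJ/mol
ΔG < 0, so the forward reaction is spontaneous (proceeds forward).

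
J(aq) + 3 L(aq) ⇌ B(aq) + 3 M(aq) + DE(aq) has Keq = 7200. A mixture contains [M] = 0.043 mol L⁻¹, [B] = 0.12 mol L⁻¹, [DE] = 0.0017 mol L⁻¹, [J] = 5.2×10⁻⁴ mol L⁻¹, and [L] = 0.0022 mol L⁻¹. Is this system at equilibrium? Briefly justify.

no; Q < K, reaction proceeds forward

Q = [B]·[M]³·[DE] / ([J]·[L]³) = (0.12)·(0.043)³·(0.0017) / ((5.2×10⁻⁴)·(0.0022)³) = 2900
Q = 2900 < Keq = 7200: net forward reaction.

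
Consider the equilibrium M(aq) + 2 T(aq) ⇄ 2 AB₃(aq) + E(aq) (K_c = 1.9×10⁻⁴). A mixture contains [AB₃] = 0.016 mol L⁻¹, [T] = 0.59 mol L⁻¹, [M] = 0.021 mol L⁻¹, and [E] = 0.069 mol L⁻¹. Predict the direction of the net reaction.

Q_c = [AB₃]²·[E] / ([M]·[T]²) = (0.016)²·(0.069) / ((0.021)·(0.59)²) = 0.0024
Q_c = 0.0024 > K_c = 1.9×10⁻⁴, so the reverse reaction proceeds.

in the reverse direction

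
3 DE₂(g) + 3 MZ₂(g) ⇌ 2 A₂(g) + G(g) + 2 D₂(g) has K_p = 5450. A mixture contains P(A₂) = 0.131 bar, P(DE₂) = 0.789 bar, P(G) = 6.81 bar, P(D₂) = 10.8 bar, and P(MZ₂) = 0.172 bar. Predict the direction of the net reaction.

Q_p = P(A₂)²·P(G)·P(D₂)² / (P(DE₂)³·P(MZ₂)³) = (0.131)²·(6.81)·(10.8)² / ((0.789)³·(0.172)³) = 5450
Q_p = 5450 = K_p, so the system is already at equilibrium.

neither direction; the system is at equilibrium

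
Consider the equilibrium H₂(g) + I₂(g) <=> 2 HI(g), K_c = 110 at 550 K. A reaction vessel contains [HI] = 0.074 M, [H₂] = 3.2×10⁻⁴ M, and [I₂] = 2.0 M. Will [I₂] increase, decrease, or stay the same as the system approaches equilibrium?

Q_c = [HI]² / ([H₂]·[I₂]) = (0.074)² / ((3.2×10⁻⁴)·(2.0)) = 8.6
Q_c = 8.6 < K_c = 110: net forward reaction.
I₂ is a reactant, so it decreases.

decrease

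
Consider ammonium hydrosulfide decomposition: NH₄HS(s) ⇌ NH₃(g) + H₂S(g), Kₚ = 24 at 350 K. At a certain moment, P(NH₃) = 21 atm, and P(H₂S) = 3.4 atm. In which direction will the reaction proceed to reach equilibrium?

(NH₄HS is a pure solid — omitted from Qₚ.)
Qₚ = P(NH₃)·P(H₂S) = (21)·(3.4) = 71
Qₚ = 71 > Kₚ = 24, so the reverse reaction proceeds.

reverse (toward reactants)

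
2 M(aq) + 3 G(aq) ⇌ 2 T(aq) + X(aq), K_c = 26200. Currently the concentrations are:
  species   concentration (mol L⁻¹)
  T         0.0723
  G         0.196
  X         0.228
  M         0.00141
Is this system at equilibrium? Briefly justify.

no; Q > K, reaction proceeds in reverse

Q_c = [T]²·[X] / ([M]²·[G]³) = (0.0723)²·(0.228) / ((0.00141)²·(0.196)³) = 79600
Q_c = 79600 > K_c = 26200: net reverse reaction.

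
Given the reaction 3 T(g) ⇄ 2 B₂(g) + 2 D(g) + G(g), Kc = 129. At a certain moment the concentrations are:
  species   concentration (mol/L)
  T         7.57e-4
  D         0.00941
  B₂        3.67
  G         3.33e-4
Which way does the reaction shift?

Qc = [B₂]²·[D]²·[G] / [T]³ = (3.67)²·(0.00941)²·(3.33e-4) / (7.57e-4)³ = 916
Qc = 916 > Kc = 129, so the reverse reaction proceeds.

toward reactants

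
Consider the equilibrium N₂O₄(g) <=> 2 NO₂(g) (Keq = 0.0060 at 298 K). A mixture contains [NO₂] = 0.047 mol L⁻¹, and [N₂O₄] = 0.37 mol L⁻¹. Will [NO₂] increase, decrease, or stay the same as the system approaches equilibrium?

Q = [NO₂]² / [N₂O₄] = (0.047)² / (0.37) = 0.0060
Q = 0.0060 = Keq; the system is at equilibrium.

stay the same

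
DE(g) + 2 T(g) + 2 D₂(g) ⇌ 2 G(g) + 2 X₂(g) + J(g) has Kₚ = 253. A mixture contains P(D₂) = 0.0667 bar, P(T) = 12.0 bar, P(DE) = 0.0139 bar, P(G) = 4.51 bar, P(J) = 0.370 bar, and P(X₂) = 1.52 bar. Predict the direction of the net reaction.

Qₚ = P(G)²·P(X₂)²·P(J) / (P(DE)·P(T)²·P(D₂)²) = (4.51)²·(1.52)²·(0.370) / ((0.0139)·(12.0)²·(0.0667)²) = 1950
Qₚ = 1950 > Kₚ = 253, so the reverse reaction proceeds.

reverse (toward reactants)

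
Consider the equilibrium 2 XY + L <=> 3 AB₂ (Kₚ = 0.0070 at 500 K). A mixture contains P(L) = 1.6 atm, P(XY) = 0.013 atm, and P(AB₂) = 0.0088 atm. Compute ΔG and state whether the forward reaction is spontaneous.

ΔG = -4.25 kJ/mol; the forward reaction is spontaneous

Qₚ = P(AB₂)³ / (P(XY)²·P(L)) = (0.0088)³ / ((0.013)²·(1.6)) = 0.00252
ΔG = RT ln(Qₚ/Kₚ) = (8.314 J mol⁻¹ K⁻¹)(500 K) × ln(0.00252/0.0070)
   = (4.157 kJ/mol)(-1.022) = -4.25 kJ/mol
ΔG < 0, so the forward reaction is spontaneous (proceeds forward).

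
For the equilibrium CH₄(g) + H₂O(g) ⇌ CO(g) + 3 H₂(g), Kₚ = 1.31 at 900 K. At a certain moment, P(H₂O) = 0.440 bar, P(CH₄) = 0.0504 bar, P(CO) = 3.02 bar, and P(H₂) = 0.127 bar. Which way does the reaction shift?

Qₚ = P(CO)·P(H₂)³ / (P(CH₄)·P(H₂O)) = (3.02)·(0.127)³ / ((0.0504)·(0.440)) = 0.279
Qₚ = 0.279 < Kₚ = 1.31, so the forward reaction proceeds.

in the forward direction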